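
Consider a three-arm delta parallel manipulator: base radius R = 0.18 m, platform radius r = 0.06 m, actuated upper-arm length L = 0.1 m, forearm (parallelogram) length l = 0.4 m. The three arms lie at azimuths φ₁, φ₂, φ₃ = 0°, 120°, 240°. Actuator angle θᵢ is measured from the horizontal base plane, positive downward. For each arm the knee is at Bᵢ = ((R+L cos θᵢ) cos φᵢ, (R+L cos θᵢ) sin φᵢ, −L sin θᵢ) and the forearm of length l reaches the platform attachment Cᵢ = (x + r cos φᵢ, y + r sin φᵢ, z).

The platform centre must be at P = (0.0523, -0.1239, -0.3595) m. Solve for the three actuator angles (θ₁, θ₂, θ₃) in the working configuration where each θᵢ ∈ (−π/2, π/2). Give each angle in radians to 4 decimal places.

φ1=0.0° → target in arm frame (0.0523, -0.1239)
  e−x'=0.0677;  (l²−L²−(e−x')²−y'²−z²)/2L = 0.0041
  γ=atan2(-0.3595,0.0677)=-1.3847;  ψ=arccos(0.0113)=1.5595;  θ1=γ+ψ≈0.1749
φ2=120.0° → target in arm frame (-0.1335, 0.0167)
  A cos θ + B sin θ = C:  0.2535·cos θ + -0.3595·sin θ = -0.2188
  √(A²+B²)=0.4399;  θ2 = -0.9567+2.0914 ≈ 1.1346
rotate P by −φ3: (0.0812, 0.1072, -0.3595)
  A=0.0388, B=-0.3595, C=(l²−L²−A²−y'²−z²)/(2L)=0.0387
  √(A²+B²)=0.3616;  θ3 = -1.4631+1.4634 ≈ 0.0003

θ₁ = 0.1749, θ₂ = 1.1346, θ₃ = 0.0003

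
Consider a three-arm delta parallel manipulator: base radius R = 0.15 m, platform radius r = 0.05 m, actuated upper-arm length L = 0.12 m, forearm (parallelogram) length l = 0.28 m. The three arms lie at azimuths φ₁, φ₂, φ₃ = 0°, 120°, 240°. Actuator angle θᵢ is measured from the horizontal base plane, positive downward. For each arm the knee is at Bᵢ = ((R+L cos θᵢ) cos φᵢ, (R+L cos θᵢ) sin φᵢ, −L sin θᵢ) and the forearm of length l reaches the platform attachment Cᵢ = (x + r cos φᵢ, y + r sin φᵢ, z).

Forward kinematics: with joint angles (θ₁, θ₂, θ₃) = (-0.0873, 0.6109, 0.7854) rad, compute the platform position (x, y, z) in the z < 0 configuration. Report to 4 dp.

φ1=0.0°: virtual centre (0.2195, 0.0000, 0.0105), radius l
arm 2 at φ=120.0°: (R−r)+L cos θ2 = 0.1983;  O2 = (-0.0991, 0.1717, -0.0688)
φ3=240.0°: virtual centre (-0.0924, -0.1601, -0.0849), radius l
subtract pairs → two planes through P
[-0.6374 0.3435 -0.1586]·P = -0.0042;  [-0.6239 -0.3202 -0.1906]·P = -0.0069
det = 0.4184;  x = 0.0089+-0.2779z,  y = 0.0042+-0.0539z
into |P−O₁|² = l²: 1.0801z² + 0.0957z + -0.0339 = 0;  Δ = 0.1557;  z = -0.2269 or 0.1384 → z<0 root = -0.2269
x = 0.0720, y = 0.0165

(0.0720, 0.0165, -0.2269)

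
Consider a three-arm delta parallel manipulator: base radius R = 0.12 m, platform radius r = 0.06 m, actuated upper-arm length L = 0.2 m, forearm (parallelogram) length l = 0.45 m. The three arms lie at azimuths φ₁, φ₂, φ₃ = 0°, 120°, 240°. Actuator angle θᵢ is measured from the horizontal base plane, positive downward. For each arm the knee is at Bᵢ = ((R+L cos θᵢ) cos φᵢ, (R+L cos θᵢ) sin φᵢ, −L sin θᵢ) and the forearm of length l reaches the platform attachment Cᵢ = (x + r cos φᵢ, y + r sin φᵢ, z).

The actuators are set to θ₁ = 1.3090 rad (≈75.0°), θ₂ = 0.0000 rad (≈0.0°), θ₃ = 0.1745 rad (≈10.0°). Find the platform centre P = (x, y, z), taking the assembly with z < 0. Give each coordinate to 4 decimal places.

(-0.3030, 0.0277, -0.3655)

centre 1 = (0.1118·cos0.0°, 0.1118·sin0.0°, -0.1932) = (0.1118, 0.0000, -0.1932)
φ2=120.0°: virtual centre (-0.1300, 0.2252, 0.0000), radius l
centre 3 = (0.2570·cos240.0°, 0.2570·sin240.0°, -0.0347) = (-0.1285, -0.2225, -0.0347)
eliminate P² terms by subtracting sphere 1 from 2 and 3
[-0.4835 0.4503 0.3864]·P = 0.0178;  [-0.4805 -0.4451 0.3169]·P = 0.0174
det = 0.4316;  x = -0.0365+0.7291z,  y = 0.0003+-0.0751z
sphere 1 gives Az²+Bz+C=0 with A=1.5373, B=0.1701, C=-0.1432;  B²−4AC=0.9094;  roots -0.3655, 0.2549;  negative root z = -0.3655
x = -0.3030, y = 0.0277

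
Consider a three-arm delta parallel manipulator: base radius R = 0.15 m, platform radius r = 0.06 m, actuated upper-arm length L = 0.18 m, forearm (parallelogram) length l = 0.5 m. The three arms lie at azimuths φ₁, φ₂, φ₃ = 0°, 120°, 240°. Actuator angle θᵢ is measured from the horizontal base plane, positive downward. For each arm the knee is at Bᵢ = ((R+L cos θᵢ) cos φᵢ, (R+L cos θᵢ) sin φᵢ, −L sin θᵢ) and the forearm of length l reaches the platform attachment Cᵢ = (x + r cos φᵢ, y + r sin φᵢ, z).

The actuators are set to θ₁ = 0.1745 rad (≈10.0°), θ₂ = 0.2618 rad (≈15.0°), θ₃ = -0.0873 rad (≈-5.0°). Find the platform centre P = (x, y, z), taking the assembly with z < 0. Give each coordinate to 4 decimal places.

(-0.0168, -0.0601, -0.4383)

arm 1 at φ=0.0°: ρ1 = 0.2673;  O1 = (0.2673, 0.0000, -0.0313)
arm 2 at φ=120.0°: ρ2 = 0.2639;  O2 = (-0.1319, 0.2285, -0.0466)
arm 3 at φ=240.0°: ρ3 = 0.2693;  O3 = (-0.1347, -0.2332, 0.0157)
|O₂|²−|O₁|² = -0.0006;  |O₃|²−|O₁|² = 0.0004
plane₁₂: -0.7984x+0.4570y+-0.0307z = -0.0006
Cramer: x(z) = 0.0002+0.0387z;  y(z) = -0.0011+0.1347z
sphere 1 gives Az²+Bz+C=0 with A=1.0196, B=0.0416, C=-0.1777;  B²−4AC=0.7264;  roots -0.4383, 0.3976;  negative root z = -0.4383
x = -0.0168, y = -0.0601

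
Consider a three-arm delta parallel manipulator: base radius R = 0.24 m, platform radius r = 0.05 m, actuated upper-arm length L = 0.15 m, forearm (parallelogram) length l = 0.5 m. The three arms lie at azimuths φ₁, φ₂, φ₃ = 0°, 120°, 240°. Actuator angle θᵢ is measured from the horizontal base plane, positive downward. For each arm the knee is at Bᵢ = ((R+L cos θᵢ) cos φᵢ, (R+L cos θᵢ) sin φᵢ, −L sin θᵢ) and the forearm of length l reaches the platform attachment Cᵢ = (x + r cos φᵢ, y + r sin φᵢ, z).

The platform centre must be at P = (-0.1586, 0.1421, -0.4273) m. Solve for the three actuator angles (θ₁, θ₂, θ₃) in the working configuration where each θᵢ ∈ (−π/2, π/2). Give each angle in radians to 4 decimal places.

φ1=0.0° → target in arm frame (-0.1586, 0.1421)
  A cos θ + B sin θ = C:  0.3486·cos θ + -0.4273·sin θ = -0.3227
  γ=atan2(-0.4273,0.3486)=-0.8865;  ψ=arccos(-0.5851)=2.1958;  θ1=γ+ψ≈1.3093
rotate P by −φ2: (0.2024, 0.0663, -0.4273)
  A=-0.0124, B=-0.4273, C=(l²−L²−A²−y'²−z²)/(2L)=0.1346
  √(A²+B²)=0.4275;  θ2 = -1.5997+1.2506 ≈ -0.3491
φ3=240.0° → target in arm frame (-0.0438, -0.2084)
  A cos θ + B sin θ = C:  0.2338·cos θ + -0.4273·sin θ = -0.1772
  θ3 = atan2(B,A) + arccos(C/0.4871) = 0.8730

θ₁ = 1.3093, θ₂ = -0.3491, θ₃ = 0.8730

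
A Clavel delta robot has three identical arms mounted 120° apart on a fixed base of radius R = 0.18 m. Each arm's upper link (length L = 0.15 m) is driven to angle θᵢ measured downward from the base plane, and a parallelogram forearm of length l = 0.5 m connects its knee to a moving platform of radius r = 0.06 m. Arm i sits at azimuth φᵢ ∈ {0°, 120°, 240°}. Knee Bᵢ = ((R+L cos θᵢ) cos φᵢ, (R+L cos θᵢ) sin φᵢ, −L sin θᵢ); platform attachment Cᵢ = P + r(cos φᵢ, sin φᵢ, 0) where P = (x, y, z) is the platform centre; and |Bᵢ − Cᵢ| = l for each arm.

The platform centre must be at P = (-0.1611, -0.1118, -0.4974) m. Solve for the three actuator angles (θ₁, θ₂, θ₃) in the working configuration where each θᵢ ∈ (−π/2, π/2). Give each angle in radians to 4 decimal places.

arm 1 (φ=0.0°): x'=-0.1611, y'=-0.1118
  A=0.2811, B=-0.4974, C=(l²−L²−A²−y'²−z²)/(2L)=-0.3714
  γ=atan2(-0.4974,0.2811)=-1.0564;  ψ=arccos(-0.6501)=2.2785;  θ1=γ+ψ≈1.2221
arm 2 (φ=120.0°): x'=-0.0163, y'=0.1954
  A cos θ + B sin θ = C:  0.1363·cos θ + -0.4974·sin θ = -0.2555
  √(A²+B²)=0.5157;  θ2 = -1.3034+2.0892 ≈ 0.7858
φ3=240.0° → target in arm frame (0.1774, -0.0836)
  e−x'=-0.0574;  (l²−L²−(e−x')²−y'²−z²)/2L = -0.1006
  √(A²+B²)=0.5007;  θ3 = -1.6856+1.7732 ≈ 0.0875

θ₁ = 1.2221, θ₂ = 0.7858, θ₃ = 0.0875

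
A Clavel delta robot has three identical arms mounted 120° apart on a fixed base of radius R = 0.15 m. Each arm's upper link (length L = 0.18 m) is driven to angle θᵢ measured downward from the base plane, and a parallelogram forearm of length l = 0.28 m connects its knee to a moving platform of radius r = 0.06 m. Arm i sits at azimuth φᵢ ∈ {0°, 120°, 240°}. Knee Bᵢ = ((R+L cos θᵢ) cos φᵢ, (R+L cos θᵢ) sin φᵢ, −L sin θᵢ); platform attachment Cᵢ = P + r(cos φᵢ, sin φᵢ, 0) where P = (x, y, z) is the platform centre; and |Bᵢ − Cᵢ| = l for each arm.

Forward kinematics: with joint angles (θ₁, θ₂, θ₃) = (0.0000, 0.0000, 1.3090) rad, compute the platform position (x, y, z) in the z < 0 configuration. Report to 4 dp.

(0.0713, 0.1236, -0.1538)

arm 1 at φ=0.0°: e+L cos θ1 = 0.2700;  S1 = (0.2700, 0.0000, 0.0000)
φ2=120.0°: virtual centre (-0.1350, 0.2338, 0.0000), radius l
S3 = (0.1366·cos240.0°, 0.1366·sin240.0°, -0.1739) = (-0.0683, -0.1183, -0.1739)
eliminate P² terms by subtracting sphere 1 from 2 and 3
plane₁₂: -0.8100x+0.4677y+0.0000z = 0.0000
Cramer: x(z) = 0.0221-0.3201z;  y(z) = 0.0383-0.5544z
sphere 1 gives Az²+Bz+C=0 with A=1.4098, B=0.1162, C=-0.0155;  B²−4AC=0.1008;  roots -0.1538, 0.0714;  negative root z = -0.1538
x = 0.0713, y = 0.1236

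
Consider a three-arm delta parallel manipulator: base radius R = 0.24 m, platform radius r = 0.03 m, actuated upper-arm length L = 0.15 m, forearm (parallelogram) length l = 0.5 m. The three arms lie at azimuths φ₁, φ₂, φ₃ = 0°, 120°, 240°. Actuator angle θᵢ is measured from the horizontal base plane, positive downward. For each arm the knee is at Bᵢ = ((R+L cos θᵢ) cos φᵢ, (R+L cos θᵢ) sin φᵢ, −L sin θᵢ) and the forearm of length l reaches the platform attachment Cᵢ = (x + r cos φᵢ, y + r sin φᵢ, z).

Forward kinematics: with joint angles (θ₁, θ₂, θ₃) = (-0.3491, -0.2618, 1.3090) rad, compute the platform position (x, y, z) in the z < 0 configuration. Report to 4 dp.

(0.1093, 0.1764, -0.3493)

arm 1 at φ=0.0°: ρ1 = 0.3510;  O1 = (0.3510, 0.0000, 0.0513)
φ2=120.0°: virtual centre (-0.1774, 0.3073, 0.0388), radius l
φ3=240.0°: virtual centre (-0.1244, -0.2155, -0.1449), radius l
subtract pairs → two planes through P
linear system: -1.0568x+0.6147y = 0.0017−-0.0250z; -0.9507x+-0.4310y = -0.0429−-0.3924z
det = 1.0398;  x = 0.0247+-0.2423z,  y = 0.0451+-0.3760z
quadratic in z: (1.2001)z²+(0.0216)z+(-0.1389)=0, √Δ=0.8168 → z ∈ {-0.3493, 0.3313}; z = -0.3493 (taking z<0)
x = 0.1093, y = 0.1764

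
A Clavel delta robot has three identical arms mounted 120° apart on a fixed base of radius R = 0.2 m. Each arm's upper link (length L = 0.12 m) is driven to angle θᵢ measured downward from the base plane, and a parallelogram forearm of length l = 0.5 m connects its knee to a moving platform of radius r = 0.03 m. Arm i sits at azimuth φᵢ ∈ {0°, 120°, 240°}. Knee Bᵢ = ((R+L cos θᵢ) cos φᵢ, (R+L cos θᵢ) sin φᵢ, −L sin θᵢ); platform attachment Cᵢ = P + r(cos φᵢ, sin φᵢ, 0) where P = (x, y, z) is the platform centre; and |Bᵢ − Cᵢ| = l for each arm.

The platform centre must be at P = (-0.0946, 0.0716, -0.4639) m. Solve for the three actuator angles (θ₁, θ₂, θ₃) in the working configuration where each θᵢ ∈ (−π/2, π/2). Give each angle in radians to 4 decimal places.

θ₁ = 0.9596, θ₂ = -0.0002, θ₃ = 0.6111

arm 1 (φ=0.0°): x'=-0.0946, y'=0.0716
  e−x'=0.2646;  (l²−L²−(e−x')²−y'²−z²)/2L = -0.2281
  γ=atan2(-0.4639,0.2646)=-1.0524;  ψ=arccos(-0.4271)=2.0121;  θ1=γ+ψ≈0.9596
φ2=120.0° → target in arm frame (0.1093, 0.0461)
  A=0.0607, B=-0.4639, C=(l²−L²−A²−y'²−z²)/(2L)=0.0608
  θ2 = atan2(B,A) + arccos(C/0.4679) = -0.0002
arm 3 (φ=240.0°): x'=-0.0147, y'=-0.1177
  A=0.1847, B=-0.4639, C=(l²−L²−A²−y'²−z²)/(2L)=-0.1149
  √(A²+B²)=0.4993;  θ3 = -1.1919+1.8030 ≈ 0.6111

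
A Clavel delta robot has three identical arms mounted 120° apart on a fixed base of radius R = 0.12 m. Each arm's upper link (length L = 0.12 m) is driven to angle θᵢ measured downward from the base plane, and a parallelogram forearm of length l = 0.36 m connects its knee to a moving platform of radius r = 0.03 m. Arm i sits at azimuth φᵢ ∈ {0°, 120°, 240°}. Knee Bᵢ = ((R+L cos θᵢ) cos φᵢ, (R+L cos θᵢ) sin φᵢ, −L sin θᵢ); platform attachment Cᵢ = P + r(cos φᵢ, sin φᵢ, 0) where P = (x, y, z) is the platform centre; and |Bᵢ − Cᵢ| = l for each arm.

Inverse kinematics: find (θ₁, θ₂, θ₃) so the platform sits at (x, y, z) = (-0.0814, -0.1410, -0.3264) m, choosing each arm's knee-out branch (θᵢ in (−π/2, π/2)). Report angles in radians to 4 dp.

rotate P by −φ1: (-0.0814, -0.1410, -0.3264)
  A cos θ + B sin θ = C:  0.1714·cos θ + -0.3264·sin θ = -0.1691
  √(A²+B²)=0.3687;  θ1 = -1.0873+2.0475 ≈ 0.9602
φ2=120.0° → target in arm frame (-0.0814, 0.1410)
  e−x'=0.1714;  (l²−L²−(e−x')²−y'²−z²)/2L = -0.1692
  √(A²+B²)=0.3687;  θ2 = -1.0872+2.0475 ≈ 0.9602
rotate P by −φ3: (0.1628, 0.0000, -0.3264)
  A=-0.0728, B=-0.3264, C=(l²−L²−A²−y'²−z²)/(2L)=0.0140
  √(A²+B²)=0.3344;  θ3 = -1.7903+1.5289 ≈ -0.2614

θ₁ = 0.9602, θ₂ = 0.9602, θ₃ = -0.2614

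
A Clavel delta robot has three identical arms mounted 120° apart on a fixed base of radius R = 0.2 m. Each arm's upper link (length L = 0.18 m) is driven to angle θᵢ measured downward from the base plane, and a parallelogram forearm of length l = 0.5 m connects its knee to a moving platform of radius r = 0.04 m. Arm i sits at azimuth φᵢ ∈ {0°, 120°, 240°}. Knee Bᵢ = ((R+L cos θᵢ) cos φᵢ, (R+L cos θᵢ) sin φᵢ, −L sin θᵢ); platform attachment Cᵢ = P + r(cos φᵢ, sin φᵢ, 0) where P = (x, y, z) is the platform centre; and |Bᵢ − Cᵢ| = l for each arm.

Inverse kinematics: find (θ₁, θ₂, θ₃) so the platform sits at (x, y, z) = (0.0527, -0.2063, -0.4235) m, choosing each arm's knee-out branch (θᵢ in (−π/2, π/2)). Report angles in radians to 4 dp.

rotate P by −φ1: (0.0527, -0.2063, -0.4235)
  A=0.1073, B=-0.4235, C=(l²−L²−A²−y'²−z²)/(2L)=-0.0440
  γ=atan2(-0.4235,0.1073)=-1.3227;  ψ=arccos(-0.1006)=1.6716;  θ1=γ+ψ≈0.3489
φ2=120.0° → target in arm frame (-0.2050, 0.0575)
  e−x'=0.3650;  (l²−L²−(e−x')²−y'²−z²)/2L = -0.2730
  γ=atan2(-0.4235,0.3650)=-0.8594;  ψ=arccos(-0.4884)=2.0810;  θ2=γ+ψ≈1.2216
arm 3 (φ=240.0°): x'=0.1523, y'=0.1488
  A cos θ + B sin θ = C:  0.0077·cos θ + -0.4235·sin θ = 0.0446
  θ3 = atan2(B,A) + arccos(C/0.4236) = -0.0873

θ₁ = 0.3489, θ₂ = 1.2216, θ₃ = -0.0873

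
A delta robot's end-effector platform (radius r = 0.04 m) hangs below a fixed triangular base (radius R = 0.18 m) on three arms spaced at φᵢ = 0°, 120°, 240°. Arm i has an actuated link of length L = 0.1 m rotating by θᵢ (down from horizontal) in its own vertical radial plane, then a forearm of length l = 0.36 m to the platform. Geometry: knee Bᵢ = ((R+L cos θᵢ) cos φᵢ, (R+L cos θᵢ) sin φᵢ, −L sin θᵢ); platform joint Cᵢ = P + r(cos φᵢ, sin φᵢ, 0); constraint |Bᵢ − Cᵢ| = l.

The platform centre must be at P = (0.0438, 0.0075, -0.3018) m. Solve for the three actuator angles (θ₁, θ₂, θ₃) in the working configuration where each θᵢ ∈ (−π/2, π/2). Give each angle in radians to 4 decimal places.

θ₁ = 0.0006, θ₂ = 0.4368, θ₃ = 0.5235

rotate P by −φ1: (0.0438, 0.0075, -0.3018)
  A=0.0962, B=-0.3018, C=(l²−L²−A²−y'²−z²)/(2L)=0.0960
  √(A²+B²)=0.3168;  θ1 = -1.2622+1.2628 ≈ 0.0006
rotate P by −φ2: (-0.0154, -0.0417, -0.3018)
  A cos θ + B sin θ = C:  0.1554·cos θ + -0.3018·sin θ = 0.0131
  θ2 = atan2(B,A) + arccos(C/0.3395) = 0.4368
rotate P by −φ3: (-0.0284, 0.0342, -0.3018)
  A=0.1684, B=-0.3018, C=(l²−L²−A²−y'²−z²)/(2L)=-0.0050
  θ3 = atan2(B,A) + arccos(C/0.3456) = 0.5235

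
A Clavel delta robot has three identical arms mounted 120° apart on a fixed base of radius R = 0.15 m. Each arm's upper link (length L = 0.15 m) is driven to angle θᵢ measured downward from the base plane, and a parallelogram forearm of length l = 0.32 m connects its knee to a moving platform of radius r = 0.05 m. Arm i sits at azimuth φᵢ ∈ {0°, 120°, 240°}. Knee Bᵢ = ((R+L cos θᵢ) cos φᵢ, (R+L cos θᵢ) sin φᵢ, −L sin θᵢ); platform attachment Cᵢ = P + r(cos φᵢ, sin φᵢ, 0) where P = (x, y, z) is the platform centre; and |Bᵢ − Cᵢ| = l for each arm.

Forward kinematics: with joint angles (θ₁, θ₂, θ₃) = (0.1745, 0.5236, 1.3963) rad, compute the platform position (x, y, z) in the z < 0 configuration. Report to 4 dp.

(0.1099, 0.1203, -0.2886)

φ1=0.0°: virtual centre (0.2477, 0.0000, -0.0260), radius l
S2 = (0.2299·cos120.0°, 0.2299·sin120.0°, -0.0750) = (-0.1150, 0.1991, -0.0750)
arm 3 at φ=240.0°: (R−r)+L cos θ3 = 0.1260;  S3 = (-0.0630, -0.1092, -0.1477)
|S₂|²−|S₁|² = -0.0036;  |S₃|²−|S₁|² = -0.0243
plane₁₂: -0.7253x+0.3982y+-0.0979z = -0.0036
Cramer: x(z) = 0.0258-0.2915z;  y(z) = 0.0380-0.2850z
quadratic in z: (1.1662)z²+(0.1598)z+(-0.0510)=0, √Δ=0.5134 → z ∈ {-0.2886, 0.1516}; z = -0.2886 (taking z<0)
x = 0.1099, y = 0.1203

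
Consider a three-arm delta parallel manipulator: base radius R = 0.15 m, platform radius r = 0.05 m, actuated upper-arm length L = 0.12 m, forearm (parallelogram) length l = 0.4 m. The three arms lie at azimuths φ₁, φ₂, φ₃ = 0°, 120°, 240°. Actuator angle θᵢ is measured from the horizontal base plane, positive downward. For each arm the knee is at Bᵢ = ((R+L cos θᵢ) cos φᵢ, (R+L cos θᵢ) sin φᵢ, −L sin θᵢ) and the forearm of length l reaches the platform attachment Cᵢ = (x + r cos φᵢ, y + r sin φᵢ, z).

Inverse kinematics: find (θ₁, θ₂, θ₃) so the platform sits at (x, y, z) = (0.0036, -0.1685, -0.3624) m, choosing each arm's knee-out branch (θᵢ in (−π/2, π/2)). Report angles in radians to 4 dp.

rotate P by −φ1: (0.0036, -0.1685, -0.3624)
  e−x'=0.0964;  (l²−L²−(e−x')²−y'²−z²)/2L = -0.0976
  θ1 = atan2(B,A) + arccos(C/0.3750) = 0.5232
rotate P by −φ2: (-0.1477, 0.0811, -0.3624)
  A=0.2477, B=-0.3624, C=(l²−L²−A²−y'²−z²)/(2L)=-0.2237
  γ=atan2(-0.3624,0.2477)=-0.9712;  ψ=arccos(-0.5096)=2.1055;  θ2=γ+ψ≈1.1343
rotate P by −φ3: (0.1441, 0.0874, -0.3624)
  e−x'=-0.0441;  (l²−L²−(e−x')²−y'²−z²)/2L = 0.0195
  γ=atan2(-0.3624,-0.0441)=-1.6920;  ψ=arccos(0.0535)=1.5173;  θ3=γ+ψ≈-0.1747

θ₁ = 0.5232, θ₂ = 1.1343, θ₃ = -0.1747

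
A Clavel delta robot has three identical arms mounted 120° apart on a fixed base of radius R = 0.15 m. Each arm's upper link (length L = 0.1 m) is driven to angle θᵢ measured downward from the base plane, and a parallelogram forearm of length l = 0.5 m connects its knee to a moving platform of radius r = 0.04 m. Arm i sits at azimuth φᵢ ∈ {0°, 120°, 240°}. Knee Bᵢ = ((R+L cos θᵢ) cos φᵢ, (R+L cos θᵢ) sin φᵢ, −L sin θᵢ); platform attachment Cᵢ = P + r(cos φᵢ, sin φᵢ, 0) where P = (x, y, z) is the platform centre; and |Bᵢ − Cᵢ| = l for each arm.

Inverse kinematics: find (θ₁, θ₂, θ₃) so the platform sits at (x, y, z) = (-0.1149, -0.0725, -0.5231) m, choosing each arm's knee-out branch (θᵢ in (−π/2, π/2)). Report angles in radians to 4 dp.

arm 1 (φ=0.0°): x'=-0.1149, y'=-0.0725
  e−x'=0.2249;  (l²−L²−(e−x')²−y'²−z²)/2L = -0.4473
  γ=atan2(-0.5231,0.2249)=-1.1648;  ψ=arccos(-0.7857)=2.4745;  θ1=γ+ψ≈1.3098
φ2=120.0° → target in arm frame (-0.0053, 0.1358)
  A cos θ + B sin θ = C:  0.1153·cos θ + -0.5231·sin θ = -0.3268
  θ2 = atan2(B,A) + arccos(C/0.5357) = 0.8733
φ3=240.0° → target in arm frame (0.1202, -0.0633)
  A cos θ + B sin θ = C:  -0.0102·cos θ + -0.5231·sin θ = -0.1887
  √(A²+B²)=0.5232;  θ3 = -1.5904+1.9398 ≈ 0.3494

θ₁ = 1.3098, θ₂ = 0.8733, θ₃ = 0.3494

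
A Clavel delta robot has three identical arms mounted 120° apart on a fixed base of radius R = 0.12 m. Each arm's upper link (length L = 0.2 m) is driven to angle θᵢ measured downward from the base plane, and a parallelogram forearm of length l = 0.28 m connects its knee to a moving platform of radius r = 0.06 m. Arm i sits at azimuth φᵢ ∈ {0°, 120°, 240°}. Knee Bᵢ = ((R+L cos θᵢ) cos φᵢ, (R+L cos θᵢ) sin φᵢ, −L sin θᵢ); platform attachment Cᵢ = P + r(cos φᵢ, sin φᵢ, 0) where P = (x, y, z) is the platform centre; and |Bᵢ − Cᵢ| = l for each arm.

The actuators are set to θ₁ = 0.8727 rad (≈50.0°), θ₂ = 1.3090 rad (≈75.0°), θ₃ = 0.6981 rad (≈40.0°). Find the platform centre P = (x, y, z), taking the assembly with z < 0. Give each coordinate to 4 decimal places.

(0.0339, -0.1102, -0.3590)

arm 1 at φ=0.0°: ρ1 = 0.1886;  S1 = (0.1886, 0.0000, -0.1532)
φ2=120.0°: virtual centre (-0.0559, 0.0968, -0.1932), radius l
φ3=240.0°: virtual centre (-0.1066, -0.1846, -0.1286), radius l
|S₂|²−|S₁|² = -0.0092;  |S₃|²−|S₁|² = 0.0030
plane₁₂: -0.4889x+0.1936y+-0.0799z = -0.0092
det = 0.2948;  x = 0.0096+-0.0678z,  y = -0.0234+0.2419z
sphere 1 gives Az²+Bz+C=0 with A=1.0631, B=0.3194, C=-0.0224;  B²−4AC=0.1971;  roots -0.3590, 0.0586;  negative root z = -0.3590
x = 0.0339, y = -0.1102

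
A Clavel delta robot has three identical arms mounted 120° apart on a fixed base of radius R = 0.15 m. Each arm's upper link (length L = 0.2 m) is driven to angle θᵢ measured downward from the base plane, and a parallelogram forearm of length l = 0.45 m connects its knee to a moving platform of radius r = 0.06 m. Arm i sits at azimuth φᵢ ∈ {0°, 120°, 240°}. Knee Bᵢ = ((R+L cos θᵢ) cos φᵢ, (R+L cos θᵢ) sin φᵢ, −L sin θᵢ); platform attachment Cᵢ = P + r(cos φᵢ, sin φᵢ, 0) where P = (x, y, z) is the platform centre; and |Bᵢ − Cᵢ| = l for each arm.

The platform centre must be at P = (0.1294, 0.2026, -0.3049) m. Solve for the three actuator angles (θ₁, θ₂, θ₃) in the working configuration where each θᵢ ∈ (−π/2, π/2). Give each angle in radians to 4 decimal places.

θ₁ = -0.3493, θ₂ = -0.2621, θ₃ = 1.0472

rotate P by −φ1: (0.1294, 0.2026, -0.3049)
  A cos θ + B sin θ = C:  -0.0394·cos θ + -0.3049·sin θ = 0.0673
  θ1 = atan2(B,A) + arccos(C/0.3074) = -0.3493
rotate P by −φ2: (0.1108, -0.2134, -0.3049)
  A cos θ + B sin θ = C:  -0.0208·cos θ + -0.3049·sin θ = 0.0590
  θ2 = atan2(B,A) + arccos(C/0.3056) = -0.2621
φ3=240.0° → target in arm frame (-0.2402, 0.0108)
  A cos θ + B sin θ = C:  0.3302·cos θ + -0.3049·sin θ = -0.0990
  γ=atan2(-0.3049,0.3302)=-0.7456;  ψ=arccos(-0.2202)=1.7928;  θ3=γ+ψ≈1.0472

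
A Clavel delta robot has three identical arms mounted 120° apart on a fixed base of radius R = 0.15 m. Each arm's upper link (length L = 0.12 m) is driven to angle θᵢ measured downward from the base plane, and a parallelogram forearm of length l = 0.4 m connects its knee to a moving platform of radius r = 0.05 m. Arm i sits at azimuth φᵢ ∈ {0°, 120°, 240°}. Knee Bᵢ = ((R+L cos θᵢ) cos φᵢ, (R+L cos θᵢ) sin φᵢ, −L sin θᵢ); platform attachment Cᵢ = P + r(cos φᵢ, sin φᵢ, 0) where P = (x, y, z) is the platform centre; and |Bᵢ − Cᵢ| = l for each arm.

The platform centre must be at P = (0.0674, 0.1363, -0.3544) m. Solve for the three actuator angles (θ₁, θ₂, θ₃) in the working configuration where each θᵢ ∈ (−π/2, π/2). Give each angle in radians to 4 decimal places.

θ₁ = 0.0875, θ₂ = 0.0001, θ₃ = 1.0474

rotate P by −φ1: (0.0674, 0.1363, -0.3544)
  A=0.0326, B=-0.3544, C=(l²−L²−A²−y'²−z²)/(2L)=0.0015
  √(A²+B²)=0.3559;  θ1 = -1.4791+1.5666 ≈ 0.0875
rotate P by −φ2: (0.0843, -0.1265, -0.3544)
  A=0.0157, B=-0.3544, C=(l²−L²−A²−y'²−z²)/(2L)=0.0156
  γ=atan2(-0.3544,0.0157)=-1.5266;  ψ=arccos(0.0440)=1.5268;  θ2=γ+ψ≈0.0001
rotate P by −φ3: (-0.1517, -0.0098, -0.3544)
  e−x'=0.2517;  (l²−L²−(e−x')²−y'²−z²)/2L = -0.1811
  θ3 = atan2(B,A) + arccos(C/0.4347) = 1.0474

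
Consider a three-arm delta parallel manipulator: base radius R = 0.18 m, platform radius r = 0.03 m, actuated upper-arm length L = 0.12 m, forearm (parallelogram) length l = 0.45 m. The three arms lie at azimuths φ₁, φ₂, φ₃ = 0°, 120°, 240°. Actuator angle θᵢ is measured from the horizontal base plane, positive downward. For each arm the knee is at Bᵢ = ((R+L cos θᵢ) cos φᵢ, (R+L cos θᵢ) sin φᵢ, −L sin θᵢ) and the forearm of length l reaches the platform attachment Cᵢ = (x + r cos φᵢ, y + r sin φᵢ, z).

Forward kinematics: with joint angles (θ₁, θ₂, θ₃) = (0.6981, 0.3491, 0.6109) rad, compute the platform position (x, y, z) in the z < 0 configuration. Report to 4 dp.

φ1=0.0°: virtual centre (0.2419, 0.0000, -0.0771), radius l
O2 = (0.2628·cos120.0°, 0.2628·sin120.0°, -0.0410) = (-0.1314, 0.2276, -0.0410)
O3 = (0.2483·cos240.0°, 0.2483·sin240.0°, -0.0688) = (-0.1241, -0.2150, -0.0688)
eliminate P² terms by subtracting sphere 1 from 2 and 3
linear system: -0.7466x+0.4551y = 0.0063−0.0722z; -0.7322x+-0.4301y = 0.0019−0.0166z
det = 0.6543;  x = -0.0054+0.0590z,  y = 0.0048+-0.0618z
into |P−O₁|² = l²: 1.0073z² + 0.1245z + -0.1353 = 0;  Δ = 0.5608;  z = -0.4335 or 0.3099 → z<0 root = -0.4335
x = -0.0310, y = 0.0316

(-0.0310, 0.0316, -0.4335)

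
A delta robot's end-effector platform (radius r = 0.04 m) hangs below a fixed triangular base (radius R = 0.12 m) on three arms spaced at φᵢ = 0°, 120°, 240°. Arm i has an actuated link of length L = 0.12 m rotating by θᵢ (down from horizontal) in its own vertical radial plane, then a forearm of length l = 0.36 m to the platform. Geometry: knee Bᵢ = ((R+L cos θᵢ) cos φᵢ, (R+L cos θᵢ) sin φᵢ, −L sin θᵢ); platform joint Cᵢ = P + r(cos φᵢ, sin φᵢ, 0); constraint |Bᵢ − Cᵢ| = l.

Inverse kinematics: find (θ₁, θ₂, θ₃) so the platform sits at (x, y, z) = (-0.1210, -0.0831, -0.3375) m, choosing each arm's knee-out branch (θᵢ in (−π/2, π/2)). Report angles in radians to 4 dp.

θ₁ = 1.0470, θ₂ = 0.6110, θ₃ = -0.0876

φ1=0.0° → target in arm frame (-0.1210, -0.0831)
  A=0.2010, B=-0.3375, C=(l²−L²−A²−y'²−z²)/(2L)=-0.1917
  θ1 = atan2(B,A) + arccos(C/0.3928) = 1.0470
rotate P by −φ2: (-0.0115, 0.1463, -0.3375)
  A cos θ + B sin θ = C:  0.0915·cos θ + -0.3375·sin θ = -0.1187
  θ2 = atan2(B,A) + arccos(C/0.3497) = 0.6110
φ3=240.0° → target in arm frame (0.1325, -0.0632)
  e−x'=-0.0525;  (l²−L²−(e−x')²−y'²−z²)/2L = -0.0227
  θ3 = atan2(B,A) + arccos(C/0.3416) = -0.0876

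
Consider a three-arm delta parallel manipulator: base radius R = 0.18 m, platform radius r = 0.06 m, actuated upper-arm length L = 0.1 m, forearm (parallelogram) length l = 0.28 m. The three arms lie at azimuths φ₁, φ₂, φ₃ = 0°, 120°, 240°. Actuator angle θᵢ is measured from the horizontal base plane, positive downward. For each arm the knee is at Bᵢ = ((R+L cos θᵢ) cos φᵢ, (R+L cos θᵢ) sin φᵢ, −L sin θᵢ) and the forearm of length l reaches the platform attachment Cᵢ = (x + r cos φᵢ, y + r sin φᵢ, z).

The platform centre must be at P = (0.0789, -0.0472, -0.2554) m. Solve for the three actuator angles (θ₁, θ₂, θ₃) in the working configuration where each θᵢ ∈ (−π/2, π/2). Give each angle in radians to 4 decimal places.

θ₁ = 0.1740, θ₂ = 1.3088, θ₃ = 0.7852

rotate P by −φ1: (0.0789, -0.0472, -0.2554)
  e−x'=0.0411;  (l²−L²−(e−x')²−y'²−z²)/2L = -0.0037
  √(A²+B²)=0.2587;  θ1 = -1.4112+1.5852 ≈ 0.1740
arm 2 (φ=120.0°): x'=-0.0803, y'=-0.0447
  e−x'=0.2003;  (l²−L²−(e−x')²−y'²−z²)/2L = -0.1948
  √(A²+B²)=0.3246;  θ2 = -0.9057+2.2145 ≈ 1.3088
rotate P by −φ3: (0.0014, 0.0919, -0.2554)
  A=0.1186, B=-0.2554, C=(l²−L²−A²−y'²−z²)/(2L)=-0.0967
  √(A²+B²)=0.2816;  θ3 = -1.1361+1.9213 ≈ 0.7852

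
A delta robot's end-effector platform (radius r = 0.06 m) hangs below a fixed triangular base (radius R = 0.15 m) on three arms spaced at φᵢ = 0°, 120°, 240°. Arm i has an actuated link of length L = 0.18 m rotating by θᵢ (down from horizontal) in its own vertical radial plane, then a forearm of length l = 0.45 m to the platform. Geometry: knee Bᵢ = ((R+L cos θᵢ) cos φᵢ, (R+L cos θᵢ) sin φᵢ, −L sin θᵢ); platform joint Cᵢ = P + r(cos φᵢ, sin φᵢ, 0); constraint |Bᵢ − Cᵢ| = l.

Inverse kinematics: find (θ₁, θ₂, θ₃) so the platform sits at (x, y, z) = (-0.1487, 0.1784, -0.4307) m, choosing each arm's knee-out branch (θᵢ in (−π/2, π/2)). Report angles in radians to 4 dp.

θ₁ = 1.1345, θ₂ = -0.0875, θ₃ = 0.9599

rotate P by −φ1: (-0.1487, 0.1784, -0.4307)
  A cos θ + B sin θ = C:  0.2387·cos θ + -0.4307·sin θ = -0.2895
  γ=atan2(-0.4307,0.2387)=-1.0647;  ψ=arccos(-0.5878)=2.1992;  θ1=γ+ψ≈1.1345
rotate P by −φ2: (0.2288, 0.0396, -0.4307)
  A cos θ + B sin θ = C:  -0.1388·cos θ + -0.4307·sin θ = -0.1007
  √(A²+B²)=0.4525;  θ2 = -1.8827+1.7952 ≈ -0.0875
arm 3 (φ=240.0°): x'=-0.0801, y'=-0.2180
  e−x'=0.1701;  (l²−L²−(e−x')²−y'²−z²)/2L = -0.2552
  θ3 = atan2(B,A) + arccos(C/0.4631) = 0.9599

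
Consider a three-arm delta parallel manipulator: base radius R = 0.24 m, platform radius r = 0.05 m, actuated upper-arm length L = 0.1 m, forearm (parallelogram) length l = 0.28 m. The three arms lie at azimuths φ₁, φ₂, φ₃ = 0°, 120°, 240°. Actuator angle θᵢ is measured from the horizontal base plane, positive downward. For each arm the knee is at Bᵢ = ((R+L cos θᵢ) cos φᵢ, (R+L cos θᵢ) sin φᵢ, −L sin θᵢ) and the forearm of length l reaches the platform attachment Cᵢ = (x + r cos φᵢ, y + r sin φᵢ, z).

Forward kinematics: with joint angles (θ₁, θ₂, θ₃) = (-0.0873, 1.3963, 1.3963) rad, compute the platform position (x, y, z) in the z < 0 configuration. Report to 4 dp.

(0.0912, 0.0000, -0.1889)

φ1=0.0°: virtual centre (0.2896, 0.0000, 0.0087), radius l
arm 2 at φ=120.0°: e+L cos θ2 = 0.2074;  S2 = (-0.1037, 0.1796, -0.0985)
S3 = (0.2074·cos240.0°, 0.2074·sin240.0°, -0.0985) = (-0.1037, -0.1796, -0.0985)
|S₂|²−|S₁|² = -0.0313;  |S₃|²−|S₁|² = -0.0313
[-0.7866 0.3592 -0.2144]·P = -0.0313;  [-0.7866 -0.3592 -0.2144]·P = -0.0313
det = 0.5650;  x = 0.0397+-0.2726z,  y = 0.0000+0.0000z
sphere 1 gives Az²+Bz+C=0 with A=1.0743, B=0.1188, C=-0.0159;  B²−4AC=0.0824;  roots -0.1889, 0.0783;  negative root z = -0.1889
x = 0.0912, y = 0.0000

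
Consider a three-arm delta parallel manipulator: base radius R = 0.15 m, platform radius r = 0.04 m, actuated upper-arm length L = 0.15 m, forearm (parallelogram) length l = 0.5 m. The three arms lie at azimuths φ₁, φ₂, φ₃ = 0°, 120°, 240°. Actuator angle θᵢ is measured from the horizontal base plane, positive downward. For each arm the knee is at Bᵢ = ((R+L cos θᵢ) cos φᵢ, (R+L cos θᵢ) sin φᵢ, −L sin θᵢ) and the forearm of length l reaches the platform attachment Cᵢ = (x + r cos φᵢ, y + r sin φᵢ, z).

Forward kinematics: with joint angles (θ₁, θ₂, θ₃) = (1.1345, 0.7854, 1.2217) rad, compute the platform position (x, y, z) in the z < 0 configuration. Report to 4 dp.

φ1=0.0°: virtual centre (0.1734, 0.0000, -0.1359), radius l
O2 = (0.2161·cos120.0°, 0.2161·sin120.0°, -0.1061) = (-0.1080, 0.1871, -0.1061)
arm 3 at φ=240.0°: (R−r)+L cos θ3 = 0.1613;  O3 = (-0.0807, -0.1397, -0.1410)
subtract pairs → two planes through P
[-0.5628 0.3742 0.0598]·P = 0.0094;  [-0.5081 -0.2794 -0.0100]·P = -0.0027
det = 0.3474;  x = -0.0047+0.0373z,  y = 0.0180+-0.1036z
sphere 1 gives Az²+Bz+C=0 with A=1.0121, B=0.2549, C=-0.1995;  B²−4AC=0.8726;  roots -0.5874, 0.3355;  negative root z = -0.5874
x = -0.0266, y = 0.0789

(-0.0266, 0.0789, -0.5874)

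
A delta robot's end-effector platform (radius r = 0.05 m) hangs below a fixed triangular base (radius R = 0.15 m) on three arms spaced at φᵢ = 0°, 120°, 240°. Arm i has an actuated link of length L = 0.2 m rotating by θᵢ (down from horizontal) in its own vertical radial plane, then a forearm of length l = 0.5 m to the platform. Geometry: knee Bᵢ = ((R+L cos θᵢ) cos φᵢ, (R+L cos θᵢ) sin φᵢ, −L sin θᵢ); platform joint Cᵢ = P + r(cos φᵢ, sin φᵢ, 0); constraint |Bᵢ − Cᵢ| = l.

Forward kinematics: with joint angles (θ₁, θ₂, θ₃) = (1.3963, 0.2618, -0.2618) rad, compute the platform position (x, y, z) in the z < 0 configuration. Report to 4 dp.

(-0.3234, -0.0778, -0.3815)

S1 = (0.1347·cos0.0°, 0.1347·sin0.0°, -0.1970) = (0.1347, 0.0000, -0.1970)
S2 = (0.2932·cos120.0°, 0.2932·sin120.0°, -0.0518) = (-0.1466, 0.2539, -0.0518)
S3 = (0.2932·cos240.0°, 0.2932·sin240.0°, 0.0518) = (-0.1466, -0.2539, 0.0518)
subtract pairs → two planes through P
[-0.5626 0.5078 0.2904]·P = 0.0317;  [-0.5626 -0.5078 0.4975]·P = 0.0317
det = 0.5714;  x = -0.0563+0.7002z,  y = 0.0000+0.2039z
quadratic in z: (1.5318)z²+(0.1264)z+(-0.1747)=0, √Δ=1.0423 → z ∈ {-0.3815, 0.2990}; z = -0.3815 (taking z<0)
x = -0.3234, y = -0.0778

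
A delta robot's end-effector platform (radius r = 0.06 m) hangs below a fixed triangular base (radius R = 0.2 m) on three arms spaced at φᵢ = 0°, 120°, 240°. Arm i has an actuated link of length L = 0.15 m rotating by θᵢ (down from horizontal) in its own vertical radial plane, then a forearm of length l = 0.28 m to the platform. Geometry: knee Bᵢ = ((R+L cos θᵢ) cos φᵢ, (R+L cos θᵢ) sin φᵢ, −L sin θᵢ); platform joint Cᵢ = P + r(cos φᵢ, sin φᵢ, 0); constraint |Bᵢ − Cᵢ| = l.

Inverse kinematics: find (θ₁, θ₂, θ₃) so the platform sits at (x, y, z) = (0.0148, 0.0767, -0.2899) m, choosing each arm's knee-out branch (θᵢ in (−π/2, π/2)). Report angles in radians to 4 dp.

θ₁ = 0.9600, θ₂ = 0.6984, θ₃ = 1.3963

rotate P by −φ1: (0.0148, 0.0767, -0.2899)
  e−x'=0.1252;  (l²−L²−(e−x')²−y'²−z²)/2L = -0.1657
  √(A²+B²)=0.3158;  θ1 = -1.1631+2.1231 ≈ 0.9600
arm 2 (φ=120.0°): x'=0.0590, y'=-0.0512
  A=0.0810, B=-0.2899, C=(l²−L²−A²−y'²−z²)/(2L)=-0.1244
  θ2 = atan2(B,A) + arccos(C/0.3010) = 0.6984
φ3=240.0° → target in arm frame (-0.0738, -0.0255)
  A cos θ + B sin θ = C:  0.2138·cos θ + -0.2899·sin θ = -0.2484
  √(A²+B²)=0.3602;  θ3 = -0.9353+2.3316 ≈ 1.3963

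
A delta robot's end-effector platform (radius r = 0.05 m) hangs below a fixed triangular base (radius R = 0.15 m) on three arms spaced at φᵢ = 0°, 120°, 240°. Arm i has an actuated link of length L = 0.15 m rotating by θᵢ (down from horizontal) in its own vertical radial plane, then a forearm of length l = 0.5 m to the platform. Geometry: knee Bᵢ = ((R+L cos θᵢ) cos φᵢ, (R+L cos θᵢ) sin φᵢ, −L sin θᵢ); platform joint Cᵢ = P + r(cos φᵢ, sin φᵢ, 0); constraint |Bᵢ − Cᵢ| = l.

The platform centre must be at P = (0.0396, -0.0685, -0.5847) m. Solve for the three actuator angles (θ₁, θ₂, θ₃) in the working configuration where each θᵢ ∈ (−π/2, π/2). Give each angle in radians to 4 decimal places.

θ₁ = 0.8726, θ₂ = 1.2218, θ₃ = 0.8728

arm 1 (φ=0.0°): x'=0.0396, y'=-0.0685
  A=0.0604, B=-0.5847, C=(l²−L²−A²−y'²−z²)/(2L)=-0.4090
  θ1 = atan2(B,A) + arccos(C/0.5878) = 0.8726
arm 2 (φ=120.0°): x'=-0.0791, y'=0.0000
  A=0.1791, B=-0.5847, C=(l²−L²−A²−y'²−z²)/(2L)=-0.4882
  √(A²+B²)=0.6115;  θ2 = -1.2735+2.4953 ≈ 1.2218
arm 3 (φ=240.0°): x'=0.0395, y'=0.0685
  e−x'=0.0605;  (l²−L²−(e−x')²−y'²−z²)/2L = -0.4091
  γ=atan2(-0.5847,0.0605)=-1.4677;  ψ=arccos(-0.6960)=2.3406;  θ3=γ+ψ≈0.8728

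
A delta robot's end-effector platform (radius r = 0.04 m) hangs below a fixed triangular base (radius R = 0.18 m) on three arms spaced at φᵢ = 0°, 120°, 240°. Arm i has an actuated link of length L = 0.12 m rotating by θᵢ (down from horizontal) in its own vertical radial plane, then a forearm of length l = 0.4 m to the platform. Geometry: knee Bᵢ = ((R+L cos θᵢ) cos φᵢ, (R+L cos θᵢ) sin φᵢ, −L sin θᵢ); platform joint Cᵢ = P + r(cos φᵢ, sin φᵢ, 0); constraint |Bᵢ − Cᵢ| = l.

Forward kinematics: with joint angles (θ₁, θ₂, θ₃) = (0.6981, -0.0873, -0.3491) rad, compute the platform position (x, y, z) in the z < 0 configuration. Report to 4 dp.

centre 1 = (0.2319·cos0.0°, 0.2319·sin0.0°, -0.0771) = (0.2319, 0.0000, -0.0771)
arm 2 at φ=120.0°: (R−r)+L cos θ2 = 0.2595;  centre 2 = (-0.1298, 0.2248, 0.0105)
centre 3 = (0.2528·cos240.0°, 0.2528·sin240.0°, 0.0410) = (-0.1264, -0.2189, 0.0410)
subtract pairs → two planes through P
plane₁₂: -0.7234x+0.4495y+0.1752z = 0.0077
Cramer: x(z) = -0.0094+0.2864z;  y(z) = 0.0021+0.0711z
sphere 1 gives Az²+Bz+C=0 with A=1.0871, B=0.0163, C=-0.0958;  B²−4AC=0.4169;  roots -0.3045, 0.2895;  negative root z = -0.3045
x = -0.0966, y = -0.0196

(-0.0966, -0.0196, -0.3045)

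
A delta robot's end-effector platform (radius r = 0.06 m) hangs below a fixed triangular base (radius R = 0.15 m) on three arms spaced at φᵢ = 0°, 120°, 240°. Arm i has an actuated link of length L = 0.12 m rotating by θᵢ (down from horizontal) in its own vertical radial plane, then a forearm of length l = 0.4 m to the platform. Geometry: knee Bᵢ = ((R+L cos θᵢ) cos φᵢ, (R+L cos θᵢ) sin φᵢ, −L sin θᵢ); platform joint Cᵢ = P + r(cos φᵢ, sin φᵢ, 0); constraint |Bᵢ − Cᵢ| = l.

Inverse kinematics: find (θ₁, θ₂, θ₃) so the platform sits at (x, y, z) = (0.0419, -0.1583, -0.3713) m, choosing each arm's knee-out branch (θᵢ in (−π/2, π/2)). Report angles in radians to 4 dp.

θ₁ = 0.3491, θ₂ = 1.1347, θ₃ = 0.0000

arm 1 (φ=0.0°): x'=0.0419, y'=-0.1583
  A=0.0481, B=-0.3713, C=(l²−L²−A²−y'²−z²)/(2L)=-0.0818
  √(A²+B²)=0.3744;  θ1 = -1.4420+1.7911 ≈ 0.3491
rotate P by −φ2: (-0.1580, 0.0429, -0.3713)
  e−x'=0.2480;  (l²−L²−(e−x')²−y'²−z²)/2L = -0.2318
  γ=atan2(-0.3713,0.2480)=-0.9818;  ψ=arccos(-0.5191)=2.1165;  θ2=γ+ψ≈1.1347
arm 3 (φ=240.0°): x'=0.1161, y'=0.1154
  A cos θ + B sin θ = C:  -0.0261·cos θ + -0.3713·sin θ = -0.0261
  θ3 = atan2(B,A) + arccos(C/0.3722) = 0.0000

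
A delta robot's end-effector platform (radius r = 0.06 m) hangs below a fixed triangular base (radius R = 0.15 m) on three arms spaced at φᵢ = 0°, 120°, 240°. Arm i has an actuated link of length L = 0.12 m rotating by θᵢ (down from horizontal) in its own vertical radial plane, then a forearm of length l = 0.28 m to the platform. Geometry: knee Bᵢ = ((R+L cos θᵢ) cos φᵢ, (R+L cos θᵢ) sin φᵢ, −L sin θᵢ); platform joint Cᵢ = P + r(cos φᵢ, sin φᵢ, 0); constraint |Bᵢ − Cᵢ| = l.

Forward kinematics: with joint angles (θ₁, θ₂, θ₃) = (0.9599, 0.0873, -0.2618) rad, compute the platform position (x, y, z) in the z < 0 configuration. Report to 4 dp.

(-0.1003, -0.0229, -0.2018)

S1 = (0.1588·cos0.0°, 0.1588·sin0.0°, -0.0983) = (0.1588, 0.0000, -0.0983)
φ2=120.0°: virtual centre (-0.1048, 0.1815, -0.0105), radius l
arm 3 at φ=240.0°: ρ3 = 0.2059;  S3 = (-0.1030, -0.1783, 0.0311)
eliminate P² terms by subtracting sphere 1 from 2 and 3
linear system: -0.5272x+0.3629y = 0.0091−0.1757z; -0.5236x+-0.3566y = 0.0085−0.2587z
det = 0.3781;  x = -0.0167+0.4141z,  y = 0.0008+0.1175z
into |P−S₁|² = l²: 1.1853z² + 0.0514z + -0.0379 = 0;  Δ = 0.1824;  z = -0.2018 or 0.1585 → z<0 root = -0.2018
x = -0.1003, y = -0.0229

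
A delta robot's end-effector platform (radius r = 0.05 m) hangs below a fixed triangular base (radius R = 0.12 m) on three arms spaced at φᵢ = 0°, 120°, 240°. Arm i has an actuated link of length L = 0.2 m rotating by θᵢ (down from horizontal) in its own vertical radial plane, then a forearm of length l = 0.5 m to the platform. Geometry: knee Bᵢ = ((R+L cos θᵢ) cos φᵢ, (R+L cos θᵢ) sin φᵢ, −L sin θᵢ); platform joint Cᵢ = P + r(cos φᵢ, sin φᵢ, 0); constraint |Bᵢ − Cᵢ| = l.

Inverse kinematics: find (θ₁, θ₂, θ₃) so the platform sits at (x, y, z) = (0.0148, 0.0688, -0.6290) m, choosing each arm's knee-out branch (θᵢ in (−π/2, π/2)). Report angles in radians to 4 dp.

rotate P by −φ1: (0.0148, 0.0688, -0.6290)
  A cos θ + B sin θ = C:  0.0552·cos θ + -0.6290·sin θ = -0.4836
  γ=atan2(-0.6290,0.0552)=-1.4833;  ψ=arccos(-0.7658)=2.4431;  θ1=γ+ψ≈0.9599
rotate P by −φ2: (0.0522, -0.0472, -0.6290)
  A=0.0178, B=-0.6290, C=(l²−L²−A²−y'²−z²)/(2L)=-0.4705
  γ=atan2(-0.6290,0.0178)=-1.5425;  ψ=arccos(-0.7477)=2.4153;  θ2=γ+ψ≈0.8729
rotate P by −φ3: (-0.0670, -0.0216, -0.6290)
  A=0.1370, B=-0.6290, C=(l²−L²−A²−y'²−z²)/(2L)=-0.5122
  γ=atan2(-0.6290,0.1370)=-1.3564;  ψ=arccos(-0.7956)=2.4908;  θ3=γ+ψ≈1.1345

θ₁ = 0.9599, θ₂ = 0.8729, θ₃ = 1.1345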